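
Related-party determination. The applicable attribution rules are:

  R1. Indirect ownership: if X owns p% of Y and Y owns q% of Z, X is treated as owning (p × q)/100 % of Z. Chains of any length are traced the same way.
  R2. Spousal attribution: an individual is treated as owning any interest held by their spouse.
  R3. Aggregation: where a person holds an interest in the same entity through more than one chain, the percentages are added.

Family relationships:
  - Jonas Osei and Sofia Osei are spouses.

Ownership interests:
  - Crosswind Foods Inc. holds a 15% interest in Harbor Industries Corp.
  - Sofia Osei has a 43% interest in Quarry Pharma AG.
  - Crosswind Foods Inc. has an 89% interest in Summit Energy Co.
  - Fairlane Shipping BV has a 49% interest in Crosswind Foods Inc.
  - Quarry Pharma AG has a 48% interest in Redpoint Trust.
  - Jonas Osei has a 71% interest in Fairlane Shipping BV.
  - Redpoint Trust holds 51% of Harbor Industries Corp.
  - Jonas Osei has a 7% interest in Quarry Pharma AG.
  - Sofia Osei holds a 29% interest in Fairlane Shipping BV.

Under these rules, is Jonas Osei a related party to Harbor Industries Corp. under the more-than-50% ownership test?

By spousal attribution (R2), Jonas Osei is treated as also owning Sofia Osei's interest in Quarry Pharma AG, giving 7% + 43% = 50%.
By spousal attribution (R2), Jonas Osei is treated as also owning Sofia Osei's interest in Fairlane Shipping BV, giving 71% + 29% = 100%.
Chain via Quarry Pharma AG → Redpoint Trust (R1): 50% × 48% × 51% = 12.24% of Harbor Industries Corp.
Chain via Fairlane Shipping BV → Crosswind Foods Inc. (R1): 100% × 49% × 15% = 7.35% of Harbor Industries Corp.
Aggregating (R3): 12.24% + 7.35% = 19.59%.
19.59% does not exceed the 50% threshold, so Jonas is not a related party to Harbor Industries Corp.

No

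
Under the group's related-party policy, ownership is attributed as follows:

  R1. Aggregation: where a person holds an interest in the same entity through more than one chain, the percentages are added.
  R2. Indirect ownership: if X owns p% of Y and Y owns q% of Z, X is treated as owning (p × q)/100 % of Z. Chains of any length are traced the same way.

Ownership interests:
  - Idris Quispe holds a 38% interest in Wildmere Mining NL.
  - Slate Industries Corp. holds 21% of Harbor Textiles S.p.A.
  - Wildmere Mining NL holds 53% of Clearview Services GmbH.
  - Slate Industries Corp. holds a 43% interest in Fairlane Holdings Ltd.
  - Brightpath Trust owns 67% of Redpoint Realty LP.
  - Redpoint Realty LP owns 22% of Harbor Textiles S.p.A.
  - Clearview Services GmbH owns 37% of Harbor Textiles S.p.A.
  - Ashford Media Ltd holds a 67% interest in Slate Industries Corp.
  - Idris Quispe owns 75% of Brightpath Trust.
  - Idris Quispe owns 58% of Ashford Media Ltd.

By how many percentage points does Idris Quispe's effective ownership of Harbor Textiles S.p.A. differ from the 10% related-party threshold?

16.6674

Chain via Ashford Media Ltd → Slate Industries Corp. (R2): 58% × 67% × 21% = 8.1606% of Harbor Textiles S.p.A.
Chain via Wildmere Mining NL → Clearview Services GmbH (R2): 38% × 53% × 37% = 7.4518% of Harbor Textiles S.p.A.
Chain via Brightpath Trust → Redpoint Realty LP (R2): 75% × 67% × 22% = 11.055% of Harbor Textiles S.p.A.
Aggregating (R1): 8.1606% + 7.4518% + 11.055% = 26.6674%.
26.6674% exceeds the 10% threshold by 16.6674 percentage points.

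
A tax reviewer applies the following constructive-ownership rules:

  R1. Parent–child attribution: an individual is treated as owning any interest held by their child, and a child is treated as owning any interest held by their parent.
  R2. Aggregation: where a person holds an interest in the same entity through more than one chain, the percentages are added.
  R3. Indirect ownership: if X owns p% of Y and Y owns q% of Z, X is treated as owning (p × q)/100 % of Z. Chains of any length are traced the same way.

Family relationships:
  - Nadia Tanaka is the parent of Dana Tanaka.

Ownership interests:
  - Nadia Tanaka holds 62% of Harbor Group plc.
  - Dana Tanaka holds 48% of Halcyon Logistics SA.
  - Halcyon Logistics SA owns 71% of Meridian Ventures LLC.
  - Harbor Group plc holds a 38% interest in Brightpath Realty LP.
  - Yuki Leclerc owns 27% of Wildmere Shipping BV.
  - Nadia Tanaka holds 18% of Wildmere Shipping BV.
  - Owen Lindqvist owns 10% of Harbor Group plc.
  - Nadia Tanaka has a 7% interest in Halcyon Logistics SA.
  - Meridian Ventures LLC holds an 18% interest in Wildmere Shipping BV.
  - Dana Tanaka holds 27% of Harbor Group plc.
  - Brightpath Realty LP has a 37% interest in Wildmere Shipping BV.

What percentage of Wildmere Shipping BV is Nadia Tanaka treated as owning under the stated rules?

37.5424%

By parent–child attribution (R1), Nadia Tanaka is treated as also owning Dana Tanaka's interest in Harbor Group plc, giving 62% + 27% = 89%.
By parent–child attribution (R1), Nadia Tanaka is treated as also owning Dana Tanaka's interest in Halcyon Logistics SA, giving 7% + 48% = 55%.
Chain via Harbor Group plc → Brightpath Realty LP (R3): 89% × 38% × 37% = 12.5134% of Wildmere Shipping BV.
Chain via Halcyon Logistics SA → Meridian Ventures LLC (R3): 55% × 71% × 18% = 7.029% of Wildmere Shipping BV.
Direct interest in Wildmere Shipping BV: 18%.
Aggregating (R2): 12.5134% + 7.029% + 18% = 37.5424%.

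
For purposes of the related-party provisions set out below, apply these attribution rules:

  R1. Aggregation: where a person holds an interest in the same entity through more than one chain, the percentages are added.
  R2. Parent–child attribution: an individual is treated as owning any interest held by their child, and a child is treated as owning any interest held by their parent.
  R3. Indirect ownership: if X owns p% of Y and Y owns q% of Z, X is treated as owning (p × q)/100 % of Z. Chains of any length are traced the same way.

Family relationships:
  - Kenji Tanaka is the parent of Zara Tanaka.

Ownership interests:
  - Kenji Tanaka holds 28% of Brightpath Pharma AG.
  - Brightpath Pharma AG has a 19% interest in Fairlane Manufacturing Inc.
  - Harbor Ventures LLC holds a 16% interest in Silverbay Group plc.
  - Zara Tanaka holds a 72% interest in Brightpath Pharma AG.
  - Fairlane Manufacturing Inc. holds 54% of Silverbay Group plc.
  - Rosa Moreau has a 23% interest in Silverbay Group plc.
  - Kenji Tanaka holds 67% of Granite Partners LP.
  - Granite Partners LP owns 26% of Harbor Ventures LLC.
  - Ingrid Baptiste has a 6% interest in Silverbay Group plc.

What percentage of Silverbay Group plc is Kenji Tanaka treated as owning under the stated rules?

By parent–child attribution (R2), Kenji Tanaka is treated as also owning Zara Tanaka's interest in Brightpath Pharma AG, giving 28% + 72% = 100%.
Chain via Granite Partners LP → Harbor Ventures LLC (R3): 67% × 26% × 16% = 2.7872% of Silverbay Group plc.
Chain via Brightpath Pharma AG → Fairlane Manufacturing Inc. (R3): 100% × 19% × 54% = 10.26% of Silverbay Group plc.
Aggregating (R1): 2.7872% + 10.26% = 13.0472%.

13.0472%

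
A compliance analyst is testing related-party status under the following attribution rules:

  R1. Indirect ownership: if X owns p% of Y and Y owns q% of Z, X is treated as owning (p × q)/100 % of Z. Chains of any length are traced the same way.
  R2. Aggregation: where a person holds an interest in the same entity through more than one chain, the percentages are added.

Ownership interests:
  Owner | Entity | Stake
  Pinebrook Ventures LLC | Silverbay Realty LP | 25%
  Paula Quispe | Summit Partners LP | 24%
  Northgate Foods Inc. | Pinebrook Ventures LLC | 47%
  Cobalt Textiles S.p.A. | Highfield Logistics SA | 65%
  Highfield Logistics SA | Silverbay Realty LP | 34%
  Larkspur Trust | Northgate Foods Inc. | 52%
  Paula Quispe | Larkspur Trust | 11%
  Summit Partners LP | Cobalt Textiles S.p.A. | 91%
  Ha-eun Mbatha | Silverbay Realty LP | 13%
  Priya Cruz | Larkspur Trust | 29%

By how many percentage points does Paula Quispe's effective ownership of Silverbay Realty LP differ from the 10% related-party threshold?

4.50126

Chain via Summit Partners LP → Cobalt Textiles S.p.A. → Highfield Logistics SA (R1): 24% × 91% × 65% × 34% = 4.82664% of Silverbay Realty LP.
Chain via Larkspur Trust → Northgate Foods Inc. → Pinebrook Ventures LLC (R1): 11% × 52% × 47% × 25% = 0.6721% of Silverbay Realty LP.
Aggregating (R2): 4.82664% + 0.6721% = 5.49874%.
5.49874% falls short of the 10% threshold by 4.50126 percentage points.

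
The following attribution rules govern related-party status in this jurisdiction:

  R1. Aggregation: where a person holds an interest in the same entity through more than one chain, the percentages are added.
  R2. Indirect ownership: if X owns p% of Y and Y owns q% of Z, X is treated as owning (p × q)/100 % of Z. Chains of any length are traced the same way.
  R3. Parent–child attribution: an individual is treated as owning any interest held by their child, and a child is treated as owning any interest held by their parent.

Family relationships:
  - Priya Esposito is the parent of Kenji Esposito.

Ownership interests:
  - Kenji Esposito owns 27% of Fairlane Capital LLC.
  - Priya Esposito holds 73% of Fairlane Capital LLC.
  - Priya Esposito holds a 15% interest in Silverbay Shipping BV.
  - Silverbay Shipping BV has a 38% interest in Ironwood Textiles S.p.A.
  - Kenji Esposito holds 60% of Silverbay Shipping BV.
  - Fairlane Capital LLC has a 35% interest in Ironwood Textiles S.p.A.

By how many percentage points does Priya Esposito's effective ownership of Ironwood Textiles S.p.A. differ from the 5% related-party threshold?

By parent–child attribution (R3), Priya Esposito is treated as also owning Kenji Esposito's interest in Silverbay Shipping BV, giving 15% + 60% = 75%.
By parent–child attribution (R3), Priya Esposito is treated as also owning Kenji Esposito's interest in Fairlane Capital LLC, giving 73% + 27% = 100%.
Chain via Silverbay Shipping BV (R2): 75% × 38% = 28.5% of Ironwood Textiles S.p.A.
Chain via Fairlane Capital LLC (R2): 100% × 35% = 35% of Ironwood Textiles S.p.A.
Aggregating (R1): 28.5% + 35% = 63.5%.
63.5% exceeds the 5% threshold by 58.5 percentage points.

58.5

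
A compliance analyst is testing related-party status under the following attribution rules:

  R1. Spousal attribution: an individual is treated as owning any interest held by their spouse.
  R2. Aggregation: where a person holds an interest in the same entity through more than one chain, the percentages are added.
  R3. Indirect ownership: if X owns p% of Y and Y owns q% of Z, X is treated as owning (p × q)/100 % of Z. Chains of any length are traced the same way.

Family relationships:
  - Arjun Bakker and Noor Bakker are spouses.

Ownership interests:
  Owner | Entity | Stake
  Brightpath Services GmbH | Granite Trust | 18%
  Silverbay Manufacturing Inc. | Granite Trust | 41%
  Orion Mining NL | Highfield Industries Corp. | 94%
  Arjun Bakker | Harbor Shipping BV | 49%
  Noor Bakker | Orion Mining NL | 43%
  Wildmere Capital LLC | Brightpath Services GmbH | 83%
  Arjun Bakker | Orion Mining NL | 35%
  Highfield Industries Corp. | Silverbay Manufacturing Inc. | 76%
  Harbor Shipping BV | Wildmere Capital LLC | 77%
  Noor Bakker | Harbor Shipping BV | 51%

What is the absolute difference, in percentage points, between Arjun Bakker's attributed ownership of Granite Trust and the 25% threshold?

By spousal attribution (R1), Arjun Bakker is treated as also owning Noor Bakker's interest in Orion Mining NL, giving 35% + 43% = 78%.
By spousal attribution (R1), Arjun Bakker is treated as also owning Noor Bakker's interest in Harbor Shipping BV, giving 49% + 51% = 100%.
Chain via Orion Mining NL → Highfield Industries Corp. → Silverbay Manufacturing Inc. (R3): 78% × 94% × 76% × 41% = 22.846512% of Granite Trust.
Chain via Harbor Shipping BV → Wildmere Capital LLC → Brightpath Services GmbH (R3): 100% × 77% × 83% × 18% = 11.5038% of Granite Trust.
Aggregating (R2): 22.846512% + 11.5038% = 34.350312%.
34.350312% exceeds the 25% threshold by 9.350312 percentage points.

9.350312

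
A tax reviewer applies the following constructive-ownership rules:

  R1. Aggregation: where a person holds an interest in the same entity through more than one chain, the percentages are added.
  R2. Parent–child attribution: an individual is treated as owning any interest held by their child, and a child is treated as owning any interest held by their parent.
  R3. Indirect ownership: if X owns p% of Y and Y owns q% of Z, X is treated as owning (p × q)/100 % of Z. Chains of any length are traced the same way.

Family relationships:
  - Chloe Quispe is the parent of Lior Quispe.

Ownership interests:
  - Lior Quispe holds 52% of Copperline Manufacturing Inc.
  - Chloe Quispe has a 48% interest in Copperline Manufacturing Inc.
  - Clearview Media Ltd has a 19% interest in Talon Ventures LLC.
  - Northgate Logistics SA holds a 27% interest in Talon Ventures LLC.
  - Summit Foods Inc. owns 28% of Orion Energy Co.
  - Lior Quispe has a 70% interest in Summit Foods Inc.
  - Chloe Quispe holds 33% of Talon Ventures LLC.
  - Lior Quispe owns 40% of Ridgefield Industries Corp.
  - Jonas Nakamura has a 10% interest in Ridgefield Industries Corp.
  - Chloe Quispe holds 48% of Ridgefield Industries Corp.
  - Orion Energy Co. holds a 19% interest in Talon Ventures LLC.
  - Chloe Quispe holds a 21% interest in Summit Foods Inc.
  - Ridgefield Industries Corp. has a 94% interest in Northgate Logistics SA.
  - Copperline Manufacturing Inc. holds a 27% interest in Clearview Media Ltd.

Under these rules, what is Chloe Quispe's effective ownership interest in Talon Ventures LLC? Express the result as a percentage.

By parent–child attribution (R2), Chloe Quispe is treated as also owning Lior Quispe's interest in Summit Foods Inc, giving 21% + 70% = 91%.
By parent–child attribution (R2), Chloe Quispe is treated as also owning Lior Quispe's interest in Copperline Manufacturing Inc, giving 48% + 52% = 100%.
By parent–child attribution (R2), Chloe Quispe is treated as also owning Lior Quispe's interest in Ridgefield Industries Corp, giving 48% + 40% = 88%.
Chain via Summit Foods Inc. → Orion Energy Co. (R3): 91% × 28% × 19% = 4.8412% of Talon Ventures LLC.
Chain via Copperline Manufacturing Inc. → Clearview Media Ltd (R3): 100% × 27% × 19% = 5.13% of Talon Ventures LLC.
Chain via Ridgefield Industries Corp. → Northgate Logistics SA (R3): 88% × 94% × 27% = 22.3344% of Talon Ventures LLC.
Direct interest in Talon Ventures LLC: 33%.
Aggregating (R1): 4.8412% + 5.13% + 22.3344% + 33% = 65.3056%.

65.3056%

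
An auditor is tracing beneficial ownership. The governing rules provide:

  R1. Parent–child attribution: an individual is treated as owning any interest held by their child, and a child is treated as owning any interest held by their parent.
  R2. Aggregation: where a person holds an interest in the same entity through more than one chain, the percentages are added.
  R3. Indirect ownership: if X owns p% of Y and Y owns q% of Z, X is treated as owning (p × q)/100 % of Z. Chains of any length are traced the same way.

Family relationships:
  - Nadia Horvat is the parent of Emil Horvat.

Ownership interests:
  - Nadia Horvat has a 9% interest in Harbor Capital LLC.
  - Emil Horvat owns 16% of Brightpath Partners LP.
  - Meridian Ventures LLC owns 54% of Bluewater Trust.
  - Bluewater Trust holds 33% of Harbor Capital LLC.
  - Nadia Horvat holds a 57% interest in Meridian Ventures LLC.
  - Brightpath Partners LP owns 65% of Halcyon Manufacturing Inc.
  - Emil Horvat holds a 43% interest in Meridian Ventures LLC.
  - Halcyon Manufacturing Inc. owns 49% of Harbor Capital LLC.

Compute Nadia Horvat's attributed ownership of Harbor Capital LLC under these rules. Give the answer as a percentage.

31.916%

By parent–child attribution (R1), Nadia Horvat is treated as also owning Emil Horvat's interest in Meridian Ventures LLC, giving 57% + 43% = 100%.
By parent–child attribution (R1), Nadia Horvat is treated as owning Emil Horvat's 16% interest in Brightpath Partners LP.
Chain via Meridian Ventures LLC → Bluewater Trust (R3): 100% × 54% × 33% = 17.82% of Harbor Capital LLC.
Direct interest in Harbor Capital LLC: 9%.
Chain via Brightpath Partners LP → Halcyon Manufacturing Inc. (R3): 16% × 65% × 49% = 5.096% of Harbor Capital LLC.
Aggregating (R2): 17.82% + 9% + 5.096% = 31.916%.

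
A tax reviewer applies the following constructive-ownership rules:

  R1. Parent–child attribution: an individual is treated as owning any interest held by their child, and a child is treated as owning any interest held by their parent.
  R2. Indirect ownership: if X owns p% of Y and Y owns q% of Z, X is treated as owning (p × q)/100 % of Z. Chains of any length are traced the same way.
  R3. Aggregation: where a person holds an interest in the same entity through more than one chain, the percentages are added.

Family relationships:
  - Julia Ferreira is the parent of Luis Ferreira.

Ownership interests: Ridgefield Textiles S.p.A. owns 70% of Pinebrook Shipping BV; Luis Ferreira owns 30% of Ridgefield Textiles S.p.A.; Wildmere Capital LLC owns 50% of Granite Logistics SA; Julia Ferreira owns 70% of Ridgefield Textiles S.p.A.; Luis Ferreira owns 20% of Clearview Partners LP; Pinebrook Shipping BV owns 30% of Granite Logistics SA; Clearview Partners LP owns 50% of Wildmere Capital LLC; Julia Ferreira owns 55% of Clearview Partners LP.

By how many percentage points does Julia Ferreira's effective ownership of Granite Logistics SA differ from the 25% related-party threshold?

14.75

By parent–child attribution (R1), Julia Ferreira is treated as also owning Luis Ferreira's interest in Clearview Partners LP, giving 55% + 20% = 75%.
By parent–child attribution (R1), Julia Ferreira is treated as also owning Luis Ferreira's interest in Ridgefield Textiles S.p.A, giving 70% + 30% = 100%.
Chain via Clearview Partners LP → Wildmere Capital LLC (R2): 75% × 50% × 50% = 18.75% of Granite Logistics SA.
Chain via Ridgefield Textiles S.p.A. → Pinebrook Shipping BV (R2): 100% × 70% × 30% = 21% of Granite Logistics SA.
Aggregating (R3): 18.75% + 21% = 39.75%.
39.75% exceeds the 25% threshold by 14.75 percentage points.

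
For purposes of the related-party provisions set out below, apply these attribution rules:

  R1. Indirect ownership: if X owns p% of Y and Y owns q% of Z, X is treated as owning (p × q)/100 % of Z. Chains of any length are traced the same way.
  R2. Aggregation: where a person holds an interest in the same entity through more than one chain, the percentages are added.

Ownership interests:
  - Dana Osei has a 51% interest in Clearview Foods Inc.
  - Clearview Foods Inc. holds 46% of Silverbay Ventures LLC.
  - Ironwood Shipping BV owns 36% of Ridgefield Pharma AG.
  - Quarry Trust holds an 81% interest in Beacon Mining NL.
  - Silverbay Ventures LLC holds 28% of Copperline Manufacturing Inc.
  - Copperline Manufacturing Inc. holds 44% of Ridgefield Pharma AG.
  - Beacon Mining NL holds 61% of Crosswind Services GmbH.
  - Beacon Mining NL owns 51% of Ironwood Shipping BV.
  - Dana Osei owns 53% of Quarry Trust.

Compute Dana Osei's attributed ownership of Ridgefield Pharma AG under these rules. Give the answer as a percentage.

10.77222%

Chain via Quarry Trust → Beacon Mining NL → Ironwood Shipping BV (R1): 53% × 81% × 51% × 36% = 7.881948% of Ridgefield Pharma AG.
Chain via Clearview Foods Inc. → Silverbay Ventures LLC → Copperline Manufacturing Inc. (R1): 51% × 46% × 28% × 44% = 2.890272% of Ridgefield Pharma AG.
Aggregating (R2): 7.881948% + 2.890272% = 10.77222%.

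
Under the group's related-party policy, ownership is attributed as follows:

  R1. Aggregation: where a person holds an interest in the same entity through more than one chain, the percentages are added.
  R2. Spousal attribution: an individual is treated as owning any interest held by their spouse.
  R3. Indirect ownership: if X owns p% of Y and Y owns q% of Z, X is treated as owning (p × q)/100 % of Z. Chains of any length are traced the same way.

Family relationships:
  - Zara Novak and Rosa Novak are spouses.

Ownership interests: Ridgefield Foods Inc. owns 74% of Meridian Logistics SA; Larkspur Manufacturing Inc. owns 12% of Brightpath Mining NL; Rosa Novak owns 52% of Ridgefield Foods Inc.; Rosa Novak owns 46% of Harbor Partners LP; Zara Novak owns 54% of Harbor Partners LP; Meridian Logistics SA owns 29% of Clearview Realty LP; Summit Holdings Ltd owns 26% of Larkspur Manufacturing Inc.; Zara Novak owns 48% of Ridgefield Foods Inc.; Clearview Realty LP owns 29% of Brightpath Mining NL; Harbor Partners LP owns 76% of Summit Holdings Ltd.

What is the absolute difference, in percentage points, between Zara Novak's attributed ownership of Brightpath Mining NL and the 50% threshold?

41.4054

By spousal attribution (R2), Zara Novak is treated as also owning Rosa Novak's interest in Harbor Partners LP, giving 54% + 46% = 100%.
By spousal attribution (R2), Zara Novak is treated as also owning Rosa Novak's interest in Ridgefield Foods Inc, giving 48% + 52% = 100%.
Chain via Harbor Partners LP → Summit Holdings Ltd → Larkspur Manufacturing Inc. (R3): 100% × 76% × 26% × 12% = 2.3712% of Brightpath Mining NL.
Chain via Ridgefield Foods Inc. → Meridian Logistics SA → Clearview Realty LP (R3): 100% × 74% × 29% × 29% = 6.2234% of Brightpath Mining NL.
Aggregating (R1): 2.3712% + 6.2234% = 8.5946%.
8.5946% falls short of the 50% threshold by 41.4054 percentage points.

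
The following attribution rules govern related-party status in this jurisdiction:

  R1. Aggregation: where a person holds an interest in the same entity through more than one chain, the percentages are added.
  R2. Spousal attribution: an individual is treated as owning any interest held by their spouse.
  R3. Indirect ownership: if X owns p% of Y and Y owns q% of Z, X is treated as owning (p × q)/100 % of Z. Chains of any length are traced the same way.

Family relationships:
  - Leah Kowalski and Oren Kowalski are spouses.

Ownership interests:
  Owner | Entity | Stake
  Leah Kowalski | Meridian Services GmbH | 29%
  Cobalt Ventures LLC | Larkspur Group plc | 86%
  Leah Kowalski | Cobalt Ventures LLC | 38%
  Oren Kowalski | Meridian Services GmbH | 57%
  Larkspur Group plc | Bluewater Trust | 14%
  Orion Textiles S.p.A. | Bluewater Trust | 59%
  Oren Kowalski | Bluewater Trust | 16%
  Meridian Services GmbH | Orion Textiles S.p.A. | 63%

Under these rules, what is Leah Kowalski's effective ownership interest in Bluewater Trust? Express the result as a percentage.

By spousal attribution (R2), Leah Kowalski is treated as also owning Oren Kowalski's interest in Meridian Services GmbH, giving 29% + 57% = 86%.
By spousal attribution (R2), Leah Kowalski is treated as owning Oren Kowalski's 16% interest in Bluewater Trust.
Chain via Cobalt Ventures LLC → Larkspur Group plc (R3): 38% × 86% × 14% = 4.5752% of Bluewater Trust.
Chain via Meridian Services GmbH → Orion Textiles S.p.A. (R3): 86% × 63% × 59% = 31.9662% of Bluewater Trust.
Direct interest in Bluewater Trust: 16%.
Aggregating (R1): 4.5752% + 31.9662% + 16% = 52.5414%.

52.5414%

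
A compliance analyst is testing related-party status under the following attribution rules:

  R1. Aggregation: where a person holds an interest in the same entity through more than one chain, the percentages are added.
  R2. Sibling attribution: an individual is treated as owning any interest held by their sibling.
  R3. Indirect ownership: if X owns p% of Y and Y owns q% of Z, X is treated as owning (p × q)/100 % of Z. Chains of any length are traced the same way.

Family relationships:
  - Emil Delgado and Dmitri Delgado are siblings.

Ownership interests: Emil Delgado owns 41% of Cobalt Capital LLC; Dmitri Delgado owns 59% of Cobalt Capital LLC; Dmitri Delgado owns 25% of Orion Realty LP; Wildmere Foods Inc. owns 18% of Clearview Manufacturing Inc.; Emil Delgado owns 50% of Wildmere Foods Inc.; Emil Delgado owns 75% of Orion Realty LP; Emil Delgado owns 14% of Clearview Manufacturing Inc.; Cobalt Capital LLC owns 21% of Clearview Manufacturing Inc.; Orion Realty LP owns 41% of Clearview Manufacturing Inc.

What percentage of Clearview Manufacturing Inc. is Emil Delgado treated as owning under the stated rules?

By sibling attribution (R2), Emil Delgado is treated as also owning Dmitri Delgado's interest in Cobalt Capital LLC, giving 41% + 59% = 100%.
By sibling attribution (R2), Emil Delgado is treated as also owning Dmitri Delgado's interest in Orion Realty LP, giving 75% + 25% = 100%.
Chain via Wildmere Foods Inc. (R3): 50% × 18% = 9% of Clearview Manufacturing Inc.
Chain via Cobalt Capital LLC (R3): 100% × 21% = 21% of Clearview Manufacturing Inc.
Chain via Orion Realty LP (R3): 100% × 41% = 41% of Clearview Manufacturing Inc.
Direct interest in Clearview Manufacturing Inc: 14%.
Aggregating (R1): 9% + 21% + 41% + 14% = 85%.

85%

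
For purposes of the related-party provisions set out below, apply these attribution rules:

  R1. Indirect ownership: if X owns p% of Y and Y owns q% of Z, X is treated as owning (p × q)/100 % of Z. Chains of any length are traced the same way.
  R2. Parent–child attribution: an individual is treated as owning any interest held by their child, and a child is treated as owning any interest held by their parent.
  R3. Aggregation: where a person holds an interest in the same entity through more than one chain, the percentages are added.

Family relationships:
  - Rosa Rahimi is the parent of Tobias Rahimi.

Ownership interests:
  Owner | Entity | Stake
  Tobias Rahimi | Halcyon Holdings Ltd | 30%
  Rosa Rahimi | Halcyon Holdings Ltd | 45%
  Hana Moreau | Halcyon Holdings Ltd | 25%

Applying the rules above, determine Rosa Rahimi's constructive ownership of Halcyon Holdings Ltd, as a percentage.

75%

By parent–child attribution (R2), Rosa Rahimi is treated as also owning Tobias Rahimi's interest in Halcyon Holdings Ltd, giving 45% + 30% = 75%.
Direct interest in Halcyon Holdings Ltd: 75%.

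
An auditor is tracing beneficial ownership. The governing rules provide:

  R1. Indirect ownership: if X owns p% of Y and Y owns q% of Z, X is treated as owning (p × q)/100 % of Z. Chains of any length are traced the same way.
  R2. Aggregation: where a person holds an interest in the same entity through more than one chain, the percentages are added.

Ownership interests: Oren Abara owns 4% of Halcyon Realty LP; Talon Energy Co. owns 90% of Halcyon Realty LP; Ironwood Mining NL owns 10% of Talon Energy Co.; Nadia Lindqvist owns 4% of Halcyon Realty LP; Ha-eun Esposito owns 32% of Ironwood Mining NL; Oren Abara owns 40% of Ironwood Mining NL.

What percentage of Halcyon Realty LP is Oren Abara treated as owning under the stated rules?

Chain via Ironwood Mining NL → Talon Energy Co. (R1): 40% × 10% × 90% = 3.6% of Halcyon Realty LP.
Direct interest in Halcyon Realty LP: 4%.
Aggregating (R2): 3.6% + 4% = 7.6%.

7.6%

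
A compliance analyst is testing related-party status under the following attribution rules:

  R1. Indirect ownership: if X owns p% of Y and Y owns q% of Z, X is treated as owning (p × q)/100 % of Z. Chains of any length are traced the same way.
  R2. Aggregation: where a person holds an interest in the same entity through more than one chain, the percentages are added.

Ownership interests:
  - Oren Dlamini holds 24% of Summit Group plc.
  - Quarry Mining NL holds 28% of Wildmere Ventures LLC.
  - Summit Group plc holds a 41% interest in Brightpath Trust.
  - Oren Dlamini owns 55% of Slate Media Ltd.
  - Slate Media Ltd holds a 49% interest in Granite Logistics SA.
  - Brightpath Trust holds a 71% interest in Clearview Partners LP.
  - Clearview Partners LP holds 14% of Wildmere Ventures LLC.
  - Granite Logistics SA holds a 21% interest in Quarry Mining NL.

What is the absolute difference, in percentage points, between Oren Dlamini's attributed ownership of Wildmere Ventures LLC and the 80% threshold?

77.437244

Chain via Summit Group plc → Brightpath Trust → Clearview Partners LP (R1): 24% × 41% × 71% × 14% = 0.978096% of Wildmere Ventures LLC.
Chain via Slate Media Ltd → Granite Logistics SA → Quarry Mining NL (R1): 55% × 49% × 21% × 28% = 1.58466% of Wildmere Ventures LLC.
Aggregating (R2): 0.978096% + 1.58466% = 2.562756%.
2.562756% falls short of the 80% threshold by 77.437244 percentage points.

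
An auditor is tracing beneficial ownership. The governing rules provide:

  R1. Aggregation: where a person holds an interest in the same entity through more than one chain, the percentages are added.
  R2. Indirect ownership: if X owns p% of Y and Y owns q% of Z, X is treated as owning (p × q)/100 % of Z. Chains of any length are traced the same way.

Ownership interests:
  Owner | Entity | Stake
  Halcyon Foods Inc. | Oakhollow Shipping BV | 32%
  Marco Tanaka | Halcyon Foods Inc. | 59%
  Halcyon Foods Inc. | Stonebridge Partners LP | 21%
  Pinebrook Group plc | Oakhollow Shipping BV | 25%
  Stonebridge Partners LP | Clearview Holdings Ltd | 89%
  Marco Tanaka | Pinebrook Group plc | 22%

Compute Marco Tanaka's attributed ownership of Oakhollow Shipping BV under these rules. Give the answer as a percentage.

24.38%

Chain via Pinebrook Group plc (R2): 22% × 25% = 5.5% of Oakhollow Shipping BV.
Chain via Halcyon Foods Inc. (R2): 59% × 32% = 18.88% of Oakhollow Shipping BV.
Aggregating (R1): 5.5% + 18.88% = 24.38%.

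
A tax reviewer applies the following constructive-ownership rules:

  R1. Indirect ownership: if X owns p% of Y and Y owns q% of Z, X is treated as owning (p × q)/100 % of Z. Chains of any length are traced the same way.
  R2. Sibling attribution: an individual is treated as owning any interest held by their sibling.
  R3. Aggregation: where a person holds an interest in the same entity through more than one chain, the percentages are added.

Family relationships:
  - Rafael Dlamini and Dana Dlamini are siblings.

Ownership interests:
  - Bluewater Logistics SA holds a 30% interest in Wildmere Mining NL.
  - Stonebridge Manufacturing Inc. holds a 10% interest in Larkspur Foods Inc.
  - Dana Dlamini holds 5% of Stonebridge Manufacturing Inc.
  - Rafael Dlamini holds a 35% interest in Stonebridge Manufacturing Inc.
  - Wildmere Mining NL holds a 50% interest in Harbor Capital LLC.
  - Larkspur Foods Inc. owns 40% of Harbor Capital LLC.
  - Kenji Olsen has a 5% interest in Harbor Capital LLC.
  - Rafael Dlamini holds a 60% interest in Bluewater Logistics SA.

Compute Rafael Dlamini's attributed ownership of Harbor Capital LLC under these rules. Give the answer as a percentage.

By sibling attribution (R2), Rafael Dlamini is treated as also owning Dana Dlamini's interest in Stonebridge Manufacturing Inc, giving 35% + 5% = 40%.
Chain via Bluewater Logistics SA → Wildmere Mining NL (R1): 60% × 30% × 50% = 9% of Harbor Capital LLC.
Chain via Stonebridge Manufacturing Inc. → Larkspur Foods Inc. (R1): 40% × 10% × 40% = 1.6% of Harbor Capital LLC.
Aggregating (R3): 9% + 1.6% = 10.6%.

10.6%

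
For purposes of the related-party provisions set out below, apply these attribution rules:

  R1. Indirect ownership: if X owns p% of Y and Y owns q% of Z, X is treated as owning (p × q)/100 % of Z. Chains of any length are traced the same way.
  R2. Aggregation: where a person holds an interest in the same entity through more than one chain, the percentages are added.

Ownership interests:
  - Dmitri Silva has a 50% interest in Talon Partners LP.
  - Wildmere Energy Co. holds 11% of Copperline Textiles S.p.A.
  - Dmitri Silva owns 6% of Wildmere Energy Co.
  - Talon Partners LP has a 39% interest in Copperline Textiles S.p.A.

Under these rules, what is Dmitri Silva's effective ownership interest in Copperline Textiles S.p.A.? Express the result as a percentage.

Chain via Wildmere Energy Co. (R1): 6% × 11% = 0.66% of Copperline Textiles S.p.A.
Chain via Talon Partners LP (R1): 50% × 39% = 19.5% of Copperline Textiles S.p.A.
Aggregating (R2): 0.66% + 19.5% = 20.16%.

20.16%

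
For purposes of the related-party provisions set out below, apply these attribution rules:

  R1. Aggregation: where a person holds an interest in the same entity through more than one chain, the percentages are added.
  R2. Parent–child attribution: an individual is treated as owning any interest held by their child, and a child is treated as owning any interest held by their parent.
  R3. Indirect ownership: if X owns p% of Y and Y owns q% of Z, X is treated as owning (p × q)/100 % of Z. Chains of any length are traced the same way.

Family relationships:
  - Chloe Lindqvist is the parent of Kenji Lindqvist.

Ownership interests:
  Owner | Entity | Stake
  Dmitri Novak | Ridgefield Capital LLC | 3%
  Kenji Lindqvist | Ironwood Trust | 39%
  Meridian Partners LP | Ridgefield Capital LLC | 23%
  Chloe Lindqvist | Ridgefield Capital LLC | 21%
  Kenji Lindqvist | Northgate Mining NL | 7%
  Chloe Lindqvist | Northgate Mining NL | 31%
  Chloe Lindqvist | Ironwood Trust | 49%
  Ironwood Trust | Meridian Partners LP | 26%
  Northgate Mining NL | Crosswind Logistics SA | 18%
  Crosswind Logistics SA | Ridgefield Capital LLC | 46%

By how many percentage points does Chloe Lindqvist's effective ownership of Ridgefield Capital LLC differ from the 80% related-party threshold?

50.5912

By parent–child attribution (R2), Chloe Lindqvist is treated as also owning Kenji Lindqvist's interest in Ironwood Trust, giving 49% + 39% = 88%.
By parent–child attribution (R2), Chloe Lindqvist is treated as also owning Kenji Lindqvist's interest in Northgate Mining NL, giving 31% + 7% = 38%.
Chain via Ironwood Trust → Meridian Partners LP (R3): 88% × 26% × 23% = 5.2624% of Ridgefield Capital LLC.
Chain via Northgate Mining NL → Crosswind Logistics SA (R3): 38% × 18% × 46% = 3.1464% of Ridgefield Capital LLC.
Direct interest in Ridgefield Capital LLC: 21%.
Aggregating (R1): 5.2624% + 3.1464% + 21% = 29.4088%.
29.4088% falls short of the 80% threshold by 50.5912 percentage points.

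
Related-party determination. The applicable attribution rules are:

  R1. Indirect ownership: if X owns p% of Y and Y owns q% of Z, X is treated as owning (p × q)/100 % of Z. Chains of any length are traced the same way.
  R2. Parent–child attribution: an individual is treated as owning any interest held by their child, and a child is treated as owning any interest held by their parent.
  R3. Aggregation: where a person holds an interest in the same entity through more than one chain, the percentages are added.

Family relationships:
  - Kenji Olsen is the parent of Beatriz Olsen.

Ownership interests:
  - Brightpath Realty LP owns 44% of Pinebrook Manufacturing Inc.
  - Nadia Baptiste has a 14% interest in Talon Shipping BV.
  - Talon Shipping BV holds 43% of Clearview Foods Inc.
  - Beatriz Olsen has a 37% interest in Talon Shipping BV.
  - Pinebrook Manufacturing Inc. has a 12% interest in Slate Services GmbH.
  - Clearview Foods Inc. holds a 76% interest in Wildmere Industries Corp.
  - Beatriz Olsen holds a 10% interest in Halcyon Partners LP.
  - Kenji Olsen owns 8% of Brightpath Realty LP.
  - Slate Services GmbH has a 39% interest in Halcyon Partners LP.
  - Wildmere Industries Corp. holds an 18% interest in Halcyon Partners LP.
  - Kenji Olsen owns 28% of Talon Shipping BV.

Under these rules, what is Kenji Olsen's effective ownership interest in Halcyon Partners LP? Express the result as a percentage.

By parent–child attribution (R2), Kenji Olsen is treated as also owning Beatriz Olsen's interest in Talon Shipping BV, giving 28% + 37% = 65%.
By parent–child attribution (R2), Kenji Olsen is treated as owning Beatriz Olsen's 10% interest in Halcyon Partners LP.
Chain via Brightpath Realty LP → Pinebrook Manufacturing Inc. → Slate Services GmbH (R1): 8% × 44% × 12% × 39% = 0.164736% of Halcyon Partners LP.
Chain via Talon Shipping BV → Clearview Foods Inc. → Wildmere Industries Corp. (R1): 65% × 43% × 76% × 18% = 3.82356% of Halcyon Partners LP.
Direct interest in Halcyon Partners LP: 10%.
Aggregating (R3): 0.164736% + 3.82356% + 10% = 13.988296%.

13.988296%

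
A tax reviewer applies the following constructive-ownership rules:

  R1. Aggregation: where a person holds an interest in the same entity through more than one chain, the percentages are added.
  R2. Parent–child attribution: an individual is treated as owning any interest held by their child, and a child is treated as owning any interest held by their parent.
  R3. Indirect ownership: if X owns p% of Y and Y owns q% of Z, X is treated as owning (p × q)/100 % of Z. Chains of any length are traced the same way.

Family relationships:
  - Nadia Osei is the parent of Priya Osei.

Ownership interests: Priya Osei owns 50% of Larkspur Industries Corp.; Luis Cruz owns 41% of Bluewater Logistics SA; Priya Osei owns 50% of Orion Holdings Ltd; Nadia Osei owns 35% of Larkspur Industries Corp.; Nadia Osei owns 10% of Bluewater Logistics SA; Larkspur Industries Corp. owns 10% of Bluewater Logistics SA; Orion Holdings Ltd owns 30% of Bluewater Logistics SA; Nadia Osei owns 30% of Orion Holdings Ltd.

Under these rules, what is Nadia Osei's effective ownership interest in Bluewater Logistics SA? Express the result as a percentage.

42.5%

By parent–child attribution (R2), Nadia Osei is treated as also owning Priya Osei's interest in Orion Holdings Ltd, giving 30% + 50% = 80%.
By parent–child attribution (R2), Nadia Osei is treated as also owning Priya Osei's interest in Larkspur Industries Corp, giving 35% + 50% = 85%.
Chain via Orion Holdings Ltd (R3): 80% × 30% = 24% of Bluewater Logistics SA.
Chain via Larkspur Industries Corp. (R3): 85% × 10% = 8.5% of Bluewater Logistics SA.
Direct interest in Bluewater Logistics SA: 10%.
Aggregating (R1): 24% + 8.5% + 10% = 42.5%.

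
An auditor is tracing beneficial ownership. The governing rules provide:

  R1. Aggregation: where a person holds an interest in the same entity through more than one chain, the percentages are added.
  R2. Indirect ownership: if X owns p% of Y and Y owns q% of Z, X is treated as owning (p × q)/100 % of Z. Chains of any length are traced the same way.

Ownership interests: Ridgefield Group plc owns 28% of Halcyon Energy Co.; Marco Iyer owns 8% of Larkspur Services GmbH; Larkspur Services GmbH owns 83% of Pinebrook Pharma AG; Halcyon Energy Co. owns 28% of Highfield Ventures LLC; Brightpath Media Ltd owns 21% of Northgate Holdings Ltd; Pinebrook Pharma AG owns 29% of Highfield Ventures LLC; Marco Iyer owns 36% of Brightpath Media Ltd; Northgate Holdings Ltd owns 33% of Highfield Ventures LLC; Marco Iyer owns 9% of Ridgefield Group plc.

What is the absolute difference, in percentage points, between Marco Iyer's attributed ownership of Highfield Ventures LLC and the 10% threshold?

Chain via Larkspur Services GmbH → Pinebrook Pharma AG (R2): 8% × 83% × 29% = 1.9256% of Highfield Ventures LLC.
Chain via Ridgefield Group plc → Halcyon Energy Co. (R2): 9% × 28% × 28% = 0.7056% of Highfield Ventures LLC.
Chain via Brightpath Media Ltd → Northgate Holdings Ltd (R2): 36% × 21% × 33% = 2.4948% of Highfield Ventures LLC.
Aggregating (R1): 1.9256% + 0.7056% + 2.4948% = 5.126%.
5.126% falls short of the 10% threshold by 4.874 percentage points.

4.874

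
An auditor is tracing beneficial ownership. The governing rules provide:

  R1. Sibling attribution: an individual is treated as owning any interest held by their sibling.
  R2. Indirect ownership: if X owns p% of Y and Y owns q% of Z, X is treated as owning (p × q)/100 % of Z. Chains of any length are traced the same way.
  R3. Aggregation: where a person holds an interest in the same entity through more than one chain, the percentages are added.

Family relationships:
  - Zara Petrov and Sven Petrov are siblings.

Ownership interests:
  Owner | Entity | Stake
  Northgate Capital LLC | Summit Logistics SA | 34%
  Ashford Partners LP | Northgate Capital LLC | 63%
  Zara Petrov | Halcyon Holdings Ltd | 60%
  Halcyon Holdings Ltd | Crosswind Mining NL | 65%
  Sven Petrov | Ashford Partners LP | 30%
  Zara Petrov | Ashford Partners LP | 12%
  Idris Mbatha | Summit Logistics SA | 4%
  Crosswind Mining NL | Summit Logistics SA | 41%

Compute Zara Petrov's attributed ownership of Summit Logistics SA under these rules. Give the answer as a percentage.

24.9864%

By sibling attribution (R1), Zara Petrov is treated as also owning Sven Petrov's interest in Ashford Partners LP, giving 12% + 30% = 42%.
Chain via Halcyon Holdings Ltd → Crosswind Mining NL (R2): 60% × 65% × 41% = 15.99% of Summit Logistics SA.
Chain via Ashford Partners LP → Northgate Capital LLC (R2): 42% × 63% × 34% = 8.9964% of Summit Logistics SA.
Aggregating (R3): 15.99% + 8.9964% = 24.9864%.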